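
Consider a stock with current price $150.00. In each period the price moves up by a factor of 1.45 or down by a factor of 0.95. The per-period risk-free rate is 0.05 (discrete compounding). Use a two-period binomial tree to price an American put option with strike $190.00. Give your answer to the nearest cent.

$40.00

Risk-neutral probability p = (1 + 0.05 − 0.95)/(1.45 − 0.95) = 0.1000/0.5000 = 0.2000
Terminal stock prices: S_uu = 315.4, S_ud = 206.6, S_dd = 135.4
Terminal payoffs (K − S): max(-125.4, 0) = 0, max(-16.62, 0) = 0, max(54.62, 0) = 54.62
Node u (S = 217.5): continuation = 1/1.05·[0.2000·0.0000 + 0.8000·0.0000] = 0.0000; exercise value = 0.0000 ≤ continuation, so V_u = 0.0000
Node d (S = 142.5): continuation = 1/1.05·[0.2000·0.0000 + 0.8000·54.6250] = 41.6190; exercise value = 47.5000 > continuation, so V_d = 47.5000 (exercise)
Node 0 (S = 150): continuation = 1/1.05·[0.2000·0.0000 + 0.8000·47.5000] = 36.1905; exercise value = 40.0000 > continuation, so V_0 = 40.0000 (exercise)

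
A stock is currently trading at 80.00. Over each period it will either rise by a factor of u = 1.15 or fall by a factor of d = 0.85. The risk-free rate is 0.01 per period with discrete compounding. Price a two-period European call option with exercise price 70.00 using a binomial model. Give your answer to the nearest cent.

Risk-neutral probability p = (1 + 0.01 − 0.85)/(1.15 − 0.85) = 0.1600/0.3000 = 0.5333
Terminal stock prices: S_uu = 105.8, S_ud = 78.2, S_dd = 57.8
Terminal payoffs (S − K): max(35.8, 0) = 35.8, max(8.2, 0) = 8.2, max(-12.2, 0) = 0
Node u (S = 92): V_u = 1/1.01·[0.5333·35.8000 + 0.4667·8.2000] = 22.6931
Node d (S = 68): V_d = 1/1.01·[0.5333·8.2000 + 0.4667·0.0000] = 4.3300
Node 0 (S = 80): V_0 = 1/1.01·[0.5333·22.6931 + 0.4667·4.3300] = 13.9838

13.98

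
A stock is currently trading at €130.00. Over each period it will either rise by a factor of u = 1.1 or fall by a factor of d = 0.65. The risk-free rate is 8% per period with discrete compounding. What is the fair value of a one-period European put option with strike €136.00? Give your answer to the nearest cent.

Risk-neutral probability p = (1 + 0.08 − 0.65)/(1.1 − 0.65) = 0.4300/0.4500 = 0.9556
Terminal stock prices: S_u = 143, S_d = 84.5
Terminal payoffs (K − S): max(-7, 0) = 0, max(51.5, 0) = 51.5
Node 0 (S = 130): V_0 = 1/1.08·[0.9556·0.0000 + 0.0444·51.5000] = 2.1193

€2.12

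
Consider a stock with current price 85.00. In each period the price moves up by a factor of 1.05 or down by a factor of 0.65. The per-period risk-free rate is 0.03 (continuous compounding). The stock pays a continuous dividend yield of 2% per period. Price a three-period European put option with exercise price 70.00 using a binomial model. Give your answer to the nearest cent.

Per-period risk-free factor R = e^0.03 = 1.0305; dividend-adjusted growth = e^(0.03−0.02) = 1.0101.
Risk-neutral probability p = (1.0101 − 0.65)/(1.05 − 0.65) = 0.3601/0.4000 = 0.9001
Terminal stock prices: S_uuu = 98.4, S_uud = 60.91, S_udd = 37.71, S_ddd = 23.34
Terminal payoffs (K − S): max(-28.4, 0) = 0, max(9.087, 0) = 9.087, max(32.29, 0) = 32.29, max(46.66, 0) = 46.66
Node uu (S = 93.71): V_uu = e^(−0.03)·[0.9001·0.0000 + 0.0999·9.0869] = 0.8807
Node ud (S = 58.01): V_ud = e^(−0.03)·[0.9001·9.0869 + 0.0999·32.2919] = 11.0674
Node dd (S = 35.91): V_dd = e^(−0.03)·[0.9001·32.2919 + 0.0999·46.6569] = 32.7298
Node u (S = 89.25): V_u = e^(−0.03)·[0.9001·0.8807 + 0.0999·11.0674] = 1.8420
Node d (S = 55.25): V_d = e^(−0.03)·[0.9001·11.0674 + 0.0999·32.7298] = 12.8399
Node 0 (S = 85): V_0 = e^(−0.03)·[0.9001·1.8420 + 0.0999·12.8399] = 2.8535

2.85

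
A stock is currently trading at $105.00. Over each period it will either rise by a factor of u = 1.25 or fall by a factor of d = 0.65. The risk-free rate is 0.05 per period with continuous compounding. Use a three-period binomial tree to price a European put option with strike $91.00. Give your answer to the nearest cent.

Risk-neutral probability p = (e^0.05 − 0.65)/(1.25 − 0.65) = 0.4013/0.6000 = 0.6688
Terminal stock prices: S_uuu = 205.1, S_uud = 106.6, S_udd = 55.45, S_ddd = 28.84
Terminal payoffs (K − S): max(-114.1, 0) = 0, max(-15.64, 0) = 0, max(35.55, 0) = 35.55, max(62.16, 0) = 62.16
Node uu (S = 164.1): V_uu = e^(−0.05)·[0.6688·0.0000 + 0.3312·0.0000] = 0.0000
Node ud (S = 85.31): V_ud = e^(−0.05)·[0.6688·0.0000 + 0.3312·35.5469] = 11.1994
Node dd (S = 44.36): V_dd = e^(−0.05)·[0.6688·35.5469 + 0.3312·62.1644] = 42.1994
Node u (S = 131.2): V_u = e^(−0.05)·[0.6688·0.0000 + 0.3312·11.1994] = 3.5285
Node d (S = 68.25): V_d = e^(−0.05)·[0.6688·11.1994 + 0.3312·42.1994] = 20.4201
Node 0 (S = 105): V_0 = e^(−0.05)·[0.6688·3.5285 + 0.3312·20.4201] = 8.6783

$8.68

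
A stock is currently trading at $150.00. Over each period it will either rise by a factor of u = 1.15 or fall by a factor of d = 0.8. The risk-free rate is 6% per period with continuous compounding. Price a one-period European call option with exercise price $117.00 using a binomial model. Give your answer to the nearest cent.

$39.81

Risk-neutral probability p = (e^0.06 − 0.8)/(1.15 − 0.8) = 0.2618/0.3500 = 0.7481
Terminal stock prices: S_u = 172.5, S_d = 120
Terminal payoffs (S − K): max(55.5, 0) = 55.5, max(3, 0) = 3
Node 0 (S = 150): V_0 = e^(−0.06)·[0.7481·55.5000 + 0.2519·3.0000] = 39.8135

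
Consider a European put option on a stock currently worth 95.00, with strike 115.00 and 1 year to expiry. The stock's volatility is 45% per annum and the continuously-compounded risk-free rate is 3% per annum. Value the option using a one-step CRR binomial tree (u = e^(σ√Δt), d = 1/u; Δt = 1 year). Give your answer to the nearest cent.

CRR parameters: u = e^(σ√Δt) = e^(0.45·√1) = 1.5683, d = 1/u = 0.6376
Per-period rate: rΔt = 0.03·1 = 0.03, so R = e^0.03 = 1.0305
Risk-neutral probability p = (e^0.03 − 0.6376)/(1.5683 − 0.6376) = 0.3928/0.9307 = 0.4221
Terminal stock prices: S_u = 149, S_d = 60.57
Terminal payoffs (K − S): max(-33.99, 0) = 0, max(54.43, 0) = 54.43
Node 0 (S = 95): V_0 = e^(−0.03)·[0.4221·0.0000 + 0.5779·54.4253] = 30.5237

30.52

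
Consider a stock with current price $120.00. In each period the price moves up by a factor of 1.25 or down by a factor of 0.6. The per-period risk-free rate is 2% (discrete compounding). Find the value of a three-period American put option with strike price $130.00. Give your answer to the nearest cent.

Risk-neutral probability p = (1 + 0.02 − 0.6)/(1.25 − 0.6) = 0.4200/0.6500 = 0.6462
Terminal stock prices: S_uuu = 234.4, S_uud = 112.5, S_udd = 54, S_ddd = 25.92
Terminal payoffs (K − S): max(-104.4, 0) = 0, max(17.5, 0) = 17.5, max(76, 0) = 76, max(104.1, 0) = 104.1
Node uu (S = 187.5): continuation = 1/1.02·[0.6462·0.0000 + 0.3538·17.5000] = 6.0709; exercise value = 0.0000 ≤ continuation, so V_uu = 6.0709
Node ud (S = 90): continuation = 1/1.02·[0.6462·17.5000 + 0.3538·76.0000] = 37.4510; exercise value = 40.0000 > continuation, so V_ud = 40.0000 (exercise)
Node dd (S = 43.2): continuation = 1/1.02·[0.6462·76.0000 + 0.3538·104.0800] = 84.2510; exercise value = 86.8000 > continuation, so V_dd = 86.8000 (exercise)
Node u (S = 150): continuation = 1/1.02·[0.6462·6.0709 + 0.3538·40.0000] = 17.7221; exercise value = 0.0000 ≤ continuation, so V_u = 17.7221
Node d (S = 72): continuation = 1/1.02·[0.6462·40.0000 + 0.3538·86.8000] = 55.4510; exercise value = 58.0000 > continuation, so V_d = 58.0000 (exercise)
Node 0 (S = 120): continuation = 1/1.02·[0.6462·17.7221 + 0.3538·58.0000] = 31.3474; exercise value = 10.0000 ≤ continuation, so V_0 = 31.3474

$31.35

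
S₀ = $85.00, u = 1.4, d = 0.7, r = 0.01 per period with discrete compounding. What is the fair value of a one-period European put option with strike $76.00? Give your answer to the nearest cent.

Risk-neutral probability p = (1 + 0.01 − 0.7)/(1.4 − 0.7) = 0.3100/0.7000 = 0.4429
Terminal stock prices: S_u = 119, S_d = 59.5
Terminal payoffs (K − S): max(-43, 0) = 0, max(16.5, 0) = 16.5
Node 0 (S = 85): V_0 = 1/1.01·[0.4429·0.0000 + 0.5571·16.5000] = 9.1018

$9.10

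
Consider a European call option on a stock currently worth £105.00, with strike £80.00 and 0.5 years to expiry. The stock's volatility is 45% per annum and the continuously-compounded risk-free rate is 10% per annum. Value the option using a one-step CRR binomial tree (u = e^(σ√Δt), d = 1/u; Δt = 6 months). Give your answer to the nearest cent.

£30.62

CRR parameters: u = e^(σ√Δt) = e^(0.45·√0.5) = 1.3746, d = 1/u = 0.7275
Per-period rate: rΔt = 0.1·0.5 = 0.05, so R = e^0.05 = 1.0513
Risk-neutral probability p = (e^0.05 − 0.7275)/(1.3746 − 0.7275) = 0.3238/0.6472 = 0.5003
Terminal stock prices: S_u = 144.3, S_d = 76.38
Terminal payoffs (S − K): max(64.34, 0) = 64.34, max(-3.617, 0) = 0
Node 0 (S = 105): V_0 = e^(−0.05)·[0.5003·64.3381 + 0.4997·0.0000] = 30.6207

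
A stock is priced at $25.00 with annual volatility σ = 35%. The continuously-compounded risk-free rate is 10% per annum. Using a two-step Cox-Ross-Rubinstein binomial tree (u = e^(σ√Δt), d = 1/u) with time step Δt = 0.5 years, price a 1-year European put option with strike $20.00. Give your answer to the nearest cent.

$0.91

CRR parameters: u = e^(σ√Δt) = e^(0.35·√0.5) = 1.2808, d = 1/u = 0.7808
Per-period rate: rΔt = 0.1·0.5 = 0.05, so R = e^0.05 = 1.0513
Risk-neutral probability p = (e^0.05 − 0.7808)/(1.2808 − 0.7808) = 0.2705/0.5000 = 0.5410
Terminal stock prices: S_uu = 41.01, S_ud = 25, S_dd = 15.24
Terminal payoffs (K − S): max(-21.01, 0) = 0, max(-5, 0) = 0, max(4.76, 0) = 4.76
Node u (S = 32.02): V_u = e^(−0.05)·[0.5410·0.0000 + 0.4590·0.0000] = 0.0000
Node d (S = 19.52): V_d = e^(−0.05)·[0.5410·0.0000 + 0.4590·4.7603] = 2.0785
Node 0 (S = 25): V_0 = e^(−0.05)·[0.5410·0.0000 + 0.4590·2.0785] = 0.9076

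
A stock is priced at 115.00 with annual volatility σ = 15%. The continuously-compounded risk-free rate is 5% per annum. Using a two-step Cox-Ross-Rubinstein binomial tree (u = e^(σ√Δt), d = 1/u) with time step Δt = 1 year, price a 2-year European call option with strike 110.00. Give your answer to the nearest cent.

18.49

CRR parameters: u = e^(σ√Δt) = e^(0.15·√1) = 1.1618, d = 1/u = 0.8607
Per-period rate: rΔt = 0.05·1 = 0.05, so R = e^0.05 = 1.0513
Risk-neutral probability p = (e^0.05 − 0.8607)/(1.1618 − 0.8607) = 0.1906/0.3011 = 0.6328
Terminal stock prices: S_uu = 155.2, S_ud = 115, S_dd = 85.19
Terminal payoffs (S − K): max(45.23, 0) = 45.23, max(5, 0) = 5, max(-24.81, 0) = 0
Node u (S = 133.6): V_u = e^(−0.05)·[0.6328·45.2338 + 0.3672·5.0000] = 28.9757
Node d (S = 98.98): V_d = e^(−0.05)·[0.6328·5.0000 + 0.3672·0.0000] = 3.0099
Node 0 (S = 115): V_0 = e^(−0.05)·[0.6328·28.9757 + 0.3672·3.0099] = 18.4937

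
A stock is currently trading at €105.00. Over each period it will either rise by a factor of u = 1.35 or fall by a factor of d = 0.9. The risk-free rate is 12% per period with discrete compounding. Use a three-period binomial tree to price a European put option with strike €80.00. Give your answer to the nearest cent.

Risk-neutral probability p = (1 + 0.12 − 0.9)/(1.35 − 0.9) = 0.2200/0.4500 = 0.4889
Terminal stock prices: S_uuu = 258.3, S_uud = 172.2, S_udd = 114.8, S_ddd = 76.55
Terminal payoffs (K − S): max(-178.3, 0) = 0, max(-92.23, 0) = 0, max(-34.82, 0) = 0, max(3.455, 0) = 3.455
Node uu (S = 191.4): V_uu = 1/1.12·[0.4889·0.0000 + 0.5111·0.0000] = 0.0000
Node ud (S = 127.6): V_ud = 1/1.12·[0.4889·0.0000 + 0.5111·0.0000] = 0.0000
Node dd (S = 85.05): V_dd = 1/1.12·[0.4889·0.0000 + 0.5111·3.4550] = 1.5767
Node u (S = 141.8): V_u = 1/1.12·[0.4889·0.0000 + 0.5111·0.0000] = 0.0000
Node d (S = 94.5): V_d = 1/1.12·[0.4889·0.0000 + 0.5111·1.5767] = 0.7195
Node 0 (S = 105): V_0 = 1/1.12·[0.4889·0.0000 + 0.5111·0.7195] = 0.3284

€0.33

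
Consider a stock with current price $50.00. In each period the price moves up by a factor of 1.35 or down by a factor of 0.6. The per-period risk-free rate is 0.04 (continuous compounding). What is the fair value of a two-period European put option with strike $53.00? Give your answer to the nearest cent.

$11.08

Risk-neutral probability p = (e^0.04 − 0.6)/(1.35 − 0.6) = 0.4408/0.7500 = 0.5877
Terminal stock prices: S_uu = 91.13, S_ud = 40.5, S_dd = 18
Terminal payoffs (K − S): max(-38.13, 0) = 0, max(12.5, 0) = 12.5, max(35, 0) = 35
Node u (S = 67.5): V_u = e^(−0.04)·[0.5877·0.0000 + 0.4123·12.5000] = 4.9511
Node d (S = 30): V_d = e^(−0.04)·[0.5877·12.5000 + 0.4123·35.0000] = 20.9218
Node 0 (S = 50): V_0 = e^(−0.04)·[0.5877·4.9511 + 0.4123·20.9218] = 11.0828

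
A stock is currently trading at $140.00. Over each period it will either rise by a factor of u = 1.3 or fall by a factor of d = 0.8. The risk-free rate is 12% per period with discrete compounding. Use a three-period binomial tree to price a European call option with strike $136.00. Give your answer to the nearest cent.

Risk-neutral probability p = (1 + 0.12 − 0.8)/(1.3 − 0.8) = 0.3200/0.5000 = 0.6400
Terminal stock prices: S_uuu = 307.6, S_uud = 189.3, S_udd = 116.5, S_ddd = 71.68
Terminal payoffs (S − K): max(171.6, 0) = 171.6, max(53.28, 0) = 53.28, max(-19.52, 0) = 0, max(-64.32, 0) = 0
Node uu (S = 236.6): V_uu = 1/1.12·[0.6400·171.5800 + 0.3600·53.2800] = 115.1714
Node ud (S = 145.6): V_ud = 1/1.12·[0.6400·53.2800 + 0.3600·0.0000] = 30.4457
Node dd (S = 89.6): V_dd = 1/1.12·[0.6400·0.0000 + 0.3600·0.0000] = 0.0000
Node u (S = 182): V_u = 1/1.12·[0.6400·115.1714 + 0.3600·30.4457] = 75.5984
Node d (S = 112): V_d = 1/1.12·[0.6400·30.4457 + 0.3600·0.0000] = 17.3976
Node 0 (S = 140): V_0 = 1/1.12·[0.6400·75.5984 + 0.3600·17.3976] = 48.7911

$48.79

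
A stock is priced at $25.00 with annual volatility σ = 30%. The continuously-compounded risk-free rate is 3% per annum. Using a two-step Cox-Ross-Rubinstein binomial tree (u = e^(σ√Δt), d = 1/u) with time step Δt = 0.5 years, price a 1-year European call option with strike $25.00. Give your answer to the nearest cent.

CRR parameters: u = e^(σ√Δt) = e^(0.3·√0.5) = 1.2363, d = 1/u = 0.8089
Per-period rate: rΔt = 0.03·0.5 = 0.015, so R = e^0.015 = 1.0151
Risk-neutral probability p = (e^0.015 − 0.8089)/(1.2363 − 0.8089) = 0.2063/0.4275 = 0.4825
Terminal stock prices: S_uu = 38.21, S_ud = 25, S_dd = 16.36
Terminal payoffs (S − K): max(13.21, 0) = 13.21, max(0, 0) = 0, max(-8.644, 0) = 0
Node u (S = 30.91): V_u = e^(−0.015)·[0.4825·13.2116 + 0.5175·0.0000] = 6.2800
Node d (S = 20.22): V_d = e^(−0.015)·[0.4825·0.0000 + 0.5175·0.0000] = 0.0000
Node 0 (S = 25): V_0 = e^(−0.015)·[0.4825·6.2800 + 0.5175·0.0000] = 2.9851

$2.99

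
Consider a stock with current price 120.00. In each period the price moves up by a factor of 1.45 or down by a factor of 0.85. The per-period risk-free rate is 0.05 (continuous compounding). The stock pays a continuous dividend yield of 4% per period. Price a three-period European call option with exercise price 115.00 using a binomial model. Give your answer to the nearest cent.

Per-period risk-free factor R = e^0.05 = 1.0513; dividend-adjusted growth = e^(0.05−0.04) = 1.0101.
Risk-neutral probability p = (1.0101 − 0.85)/(1.45 − 0.85) = 0.1601/0.6000 = 0.2668
Terminal stock prices: S_uuu = 365.8, S_uud = 214.5, S_udd = 125.7, S_ddd = 73.69
Terminal payoffs (S − K): max(250.8, 0) = 250.8, max(99.46, 0) = 99.46, max(10.71, 0) = 10.71, max(-41.31, 0) = 0
Node uu (S = 252.3): V_uu = e^(−0.05)·[0.2668·250.8350 + 0.7332·99.4550] = 133.0158
Node ud (S = 147.9): V_ud = e^(−0.05)·[0.2668·99.4550 + 0.7332·10.7150] = 32.7094
Node dd (S = 86.7): V_dd = e^(−0.05)·[0.2668·10.7150 + 0.7332·0.0000] = 2.7188
Node u (S = 174): V_u = e^(−0.05)·[0.2668·133.0158 + 0.7332·32.7094] = 56.5659
Node d (S = 102): V_d = e^(−0.05)·[0.2668·32.7094 + 0.7332·2.7188] = 10.1961
Node 0 (S = 120): V_0 = e^(−0.05)·[0.2668·56.5659 + 0.7332·10.1961] = 21.4647

21.46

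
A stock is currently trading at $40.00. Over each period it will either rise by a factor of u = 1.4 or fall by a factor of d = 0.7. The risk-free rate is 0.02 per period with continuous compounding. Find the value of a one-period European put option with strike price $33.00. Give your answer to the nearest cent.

$2.66

Risk-neutral probability p = (e^0.02 − 0.7)/(1.4 − 0.7) = 0.3202/0.7000 = 0.4574
Terminal stock prices: S_u = 56, S_d = 28
Terminal payoffs (K − S): max(-23, 0) = 0, max(5, 0) = 5
Node 0 (S = 40): V_0 = e^(−0.02)·[0.4574·0.0000 + 0.5426·5.0000] = 2.6591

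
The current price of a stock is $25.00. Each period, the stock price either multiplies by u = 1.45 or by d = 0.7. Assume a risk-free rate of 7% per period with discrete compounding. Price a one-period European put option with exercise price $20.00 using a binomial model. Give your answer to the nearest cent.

$1.18

Risk-neutral probability p = (1 + 0.07 − 0.7)/(1.45 − 0.7) = 0.3700/0.7500 = 0.4933
Terminal stock prices: S_u = 36.25, S_d = 17.5
Terminal payoffs (K − S): max(-16.25, 0) = 0, max(2.5, 0) = 2.5
Node 0 (S = 25): V_0 = 1/1.07·[0.4933·0.0000 + 0.5067·2.5000] = 1.1838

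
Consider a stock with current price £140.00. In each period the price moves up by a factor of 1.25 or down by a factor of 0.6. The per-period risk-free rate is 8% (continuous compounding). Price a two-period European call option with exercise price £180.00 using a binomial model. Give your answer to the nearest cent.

£18.25

Risk-neutral probability p = (e^0.08 − 0.6)/(1.25 − 0.6) = 0.4833/0.6500 = 0.7435
Terminal stock prices: S_uu = 218.8, S_ud = 105, S_dd = 50.4
Terminal payoffs (S − K): max(38.75, 0) = 38.75, max(-75, 0) = 0, max(-129.6, 0) = 0
Node u (S = 175): V_u = e^(−0.08)·[0.7435·38.7500 + 0.2565·0.0000] = 26.5962
Node d (S = 84): V_d = e^(−0.08)·[0.7435·0.0000 + 0.2565·0.0000] = 0.0000
Node 0 (S = 140): V_0 = e^(−0.08)·[0.7435·26.5962 + 0.2565·0.0000] = 18.2544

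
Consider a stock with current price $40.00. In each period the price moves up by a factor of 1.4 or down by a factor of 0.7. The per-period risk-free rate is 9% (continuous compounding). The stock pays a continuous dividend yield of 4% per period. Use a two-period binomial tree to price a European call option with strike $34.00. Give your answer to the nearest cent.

Per-period risk-free factor R = e^0.09 = 1.0942; dividend-adjusted growth = e^(0.09−0.04) = 1.0513.
Risk-neutral probability p = (1.0513 − 0.7)/(1.4 − 0.7) = 0.3513/0.7000 = 0.5018
Terminal stock prices: S_uu = 78.4, S_ud = 39.2, S_dd = 19.6
Terminal payoffs (S − K): max(44.4, 0) = 44.4, max(5.2, 0) = 5.2, max(-14.4, 0) = 0
Node u (S = 56): V_u = e^(−0.09)·[0.5018·44.4000 + 0.4982·5.2000] = 22.7305
Node d (S = 28): V_d = e^(−0.09)·[0.5018·5.2000 + 0.4982·0.0000] = 2.3849
Node 0 (S = 40): V_0 = e^(−0.09)·[0.5018·22.7305 + 0.4982·2.3849] = 11.5106

$11.51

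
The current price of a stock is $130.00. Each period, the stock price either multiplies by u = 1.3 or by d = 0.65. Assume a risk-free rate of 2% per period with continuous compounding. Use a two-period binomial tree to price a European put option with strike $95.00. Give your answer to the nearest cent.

Risk-neutral probability p = (e^0.02 − 0.65)/(1.3 − 0.65) = 0.3702/0.6500 = 0.5695
Terminal stock prices: S_uu = 219.7, S_ud = 109.9, S_dd = 54.93
Terminal payoffs (K − S): max(-124.7, 0) = 0, max(-14.85, 0) = 0, max(40.07, 0) = 40.07
Node u (S = 169): V_u = e^(−0.02)·[0.5695·0.0000 + 0.4305·0.0000] = 0.0000
Node d (S = 84.5): V_d = e^(−0.02)·[0.5695·0.0000 + 0.4305·40.0750] = 16.9091
Node 0 (S = 130): V_0 = e^(−0.02)·[0.5695·0.0000 + 0.4305·16.9091] = 7.1345

$7.13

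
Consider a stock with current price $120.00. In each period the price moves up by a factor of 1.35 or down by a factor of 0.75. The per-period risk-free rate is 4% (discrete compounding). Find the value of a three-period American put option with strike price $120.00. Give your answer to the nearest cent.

Risk-neutral probability p = (1 + 0.04 − 0.75)/(1.35 − 0.75) = 0.2900/0.6000 = 0.4833
Terminal stock prices: S_uuu = 295.2, S_uud = 164, S_udd = 91.12, S_ddd = 50.62
Terminal payoffs (K − S): max(-175.2, 0) = 0, max(-44.03, 0) = 0, max(28.88, 0) = 28.88, max(69.38, 0) = 69.38
Node uu (S = 218.7): continuation = 1/1.04·[0.4833·0.0000 + 0.5167·0.0000] = 0.0000; exercise value = 0.0000 ≤ continuation, so V_uu = 0.0000
Node ud (S = 121.5): continuation = 1/1.04·[0.4833·0.0000 + 0.5167·28.8750] = 14.3450; exercise value = 0.0000 ≤ continuation, so V_ud = 14.3450
Node dd (S = 67.5): continuation = 1/1.04·[0.4833·28.8750 + 0.5167·69.3750] = 47.8846; exercise value = 52.5000 > continuation, so V_dd = 52.5000 (exercise)
Node u (S = 162): continuation = 1/1.04·[0.4833·0.0000 + 0.5167·14.3450] = 7.1265; exercise value = 0.0000 ≤ continuation, so V_u = 7.1265
Node d (S = 90): continuation = 1/1.04·[0.4833·14.3450 + 0.5167·52.5000] = 32.7485; exercise value = 30.0000 ≤ continuation, so V_d = 32.7485
Node 0 (S = 120): continuation = 1/1.04·[0.4833·7.1265 + 0.5167·32.7485] = 19.5813; exercise value = 0.0000 ≤ continuation, so V_0 = 19.5813

$19.58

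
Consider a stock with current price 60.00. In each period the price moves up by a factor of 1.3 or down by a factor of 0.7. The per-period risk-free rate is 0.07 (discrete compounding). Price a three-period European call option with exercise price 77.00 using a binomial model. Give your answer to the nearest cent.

Risk-neutral probability p = (1 + 0.07 − 0.7)/(1.3 − 0.7) = 0.3700/0.6000 = 0.6167
Terminal stock prices: S_uuu = 131.8, S_uud = 70.98, S_udd = 38.22, S_ddd = 20.58
Terminal payoffs (S − K): max(54.82, 0) = 54.82, max(-6.02, 0) = 0, max(-38.78, 0) = 0, max(-56.42, 0) = 0
Node uu (S = 101.4): V_uu = 1/1.07·[0.6167·54.8200 + 0.3833·0.0000] = 31.5941
Node ud (S = 54.6): V_ud = 1/1.07·[0.6167·0.0000 + 0.3833·0.0000] = 0.0000
Node dd (S = 29.4): V_dd = 1/1.07·[0.6167·0.0000 + 0.3833·0.0000] = 0.0000
Node u (S = 78): V_u = 1/1.07·[0.6167·31.5941 + 0.3833·0.0000] = 18.2084
Node d (S = 42): V_d = 1/1.07·[0.6167·0.0000 + 0.3833·0.0000] = 0.0000
Node 0 (S = 60): V_0 = 1/1.07·[0.6167·18.2084 + 0.3833·0.0000] = 10.4940

10.49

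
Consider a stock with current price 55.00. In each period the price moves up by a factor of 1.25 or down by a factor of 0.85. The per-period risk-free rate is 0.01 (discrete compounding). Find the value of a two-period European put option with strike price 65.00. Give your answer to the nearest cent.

Risk-neutral probability p = (1 + 0.01 − 0.85)/(1.25 − 0.85) = 0.1600/0.4000 = 0.4000
Terminal stock prices: S_uu = 85.94, S_ud = 58.44, S_dd = 39.74
Terminal payoffs (K − S): max(-20.94, 0) = 0, max(6.562, 0) = 6.562, max(25.26, 0) = 25.26
Node u (S = 68.75): V_u = 1/1.01·[0.4000·0.0000 + 0.6000·6.5625] = 3.8985
Node d (S = 46.75): V_d = 1/1.01·[0.4000·6.5625 + 0.6000·25.2625] = 17.6064
Node 0 (S = 55): V_0 = 1/1.01·[0.4000·3.8985 + 0.6000·17.6064] = 12.0032

12.00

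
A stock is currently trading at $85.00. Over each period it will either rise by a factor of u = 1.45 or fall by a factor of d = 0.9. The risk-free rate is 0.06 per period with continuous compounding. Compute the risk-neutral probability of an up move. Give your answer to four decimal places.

p = 0.2942

Risk-neutral probability p = (e^0.06 − 0.9)/(1.45 − 0.9) = 0.1618/0.5500 = 0.2942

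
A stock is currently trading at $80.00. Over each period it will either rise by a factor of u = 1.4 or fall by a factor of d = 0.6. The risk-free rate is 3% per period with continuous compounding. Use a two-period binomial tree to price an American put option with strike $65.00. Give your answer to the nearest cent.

$7.62

Risk-neutral probability p = (e^0.03 − 0.6)/(1.4 − 0.6) = 0.4305/0.8000 = 0.5381
Terminal stock prices: S_uu = 156.8, S_ud = 67.2, S_dd = 28.8
Terminal payoffs (K − S): max(-91.8, 0) = 0, max(-2.2, 0) = 0, max(36.2, 0) = 36.2
Node u (S = 112): continuation = e^(−0.03)·[0.5381·0.0000 + 0.4619·0.0000] = 0.0000; exercise value = 0.0000 ≤ continuation, so V_u = 0.0000
Node d (S = 48): continuation = e^(−0.03)·[0.5381·0.0000 + 0.4619·36.2000] = 16.2277; exercise value = 17.0000 > continuation, so V_d = 17.0000 (exercise)
Node 0 (S = 80): continuation = e^(−0.03)·[0.5381·0.0000 + 0.4619·17.0000] = 7.6208; exercise value = 0.0000 ≤ continuation, so V_0 = 7.6208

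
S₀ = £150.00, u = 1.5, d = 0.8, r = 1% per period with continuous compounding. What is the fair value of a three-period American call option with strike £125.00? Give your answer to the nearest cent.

£44.73

Risk-neutral probability p = (e^0.01 − 0.8)/(1.5 − 0.8) = 0.2101/0.7000 = 0.3001
Terminal stock prices: S_uuu = 506.2, S_uud = 270, S_udd = 144, S_ddd = 76.8
Terminal payoffs (S − K): max(381.2, 0) = 381.2, max(145, 0) = 145, max(19, 0) = 19, max(-48.2, 0) = 0
Node uu (S = 337.5): continuation = e^(−0.01)·[0.3001·381.2500 + 0.6999·145.0000] = 213.7438; exercise value = 212.5000 ≤ continuation, so V_uu = 213.7438
Node ud (S = 180): continuation = e^(−0.01)·[0.3001·145.0000 + 0.6999·19.0000] = 56.2438; exercise value = 55.0000 ≤ continuation, so V_ud = 56.2438
Node dd (S = 96): continuation = e^(−0.01)·[0.3001·19.0000 + 0.6999·0.0000] = 5.6446; exercise value = 0.0000 ≤ continuation, so V_dd = 5.6446
Node u (S = 225): continuation = e^(−0.01)·[0.3001·213.7438 + 0.6999·56.2438] = 102.4752; exercise value = 100.0000 ≤ continuation, so V_u = 102.4752
Node d (S = 120): continuation = e^(−0.01)·[0.3001·56.2438 + 0.6999·5.6446] = 20.6208; exercise value = 0.0000 ≤ continuation, so V_d = 20.6208
Node 0 (S = 150): continuation = e^(−0.01)·[0.3001·102.4752 + 0.6999·20.6208] = 44.7334; exercise value = 25.0000 ≤ continuation, so V_0 = 44.7334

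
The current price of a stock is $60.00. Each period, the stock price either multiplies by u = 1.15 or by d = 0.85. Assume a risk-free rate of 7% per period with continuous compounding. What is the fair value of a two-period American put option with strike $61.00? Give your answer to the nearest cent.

Risk-neutral probability p = (e^0.07 − 0.85)/(1.15 − 0.85) = 0.2225/0.3000 = 0.7417
Terminal stock prices: S_uu = 79.35, S_ud = 58.65, S_dd = 43.35
Terminal payoffs (K − S): max(-18.35, 0) = 0, max(2.35, 0) = 2.35, max(17.65, 0) = 17.65
Node u (S = 69): continuation = e^(−0.07)·[0.7417·0.0000 + 0.2583·2.3500] = 0.5660; exercise value = 0.0000 ≤ continuation, so V_u = 0.5660
Node d (S = 51): continuation = e^(−0.07)·[0.7417·2.3500 + 0.2583·17.6500] = 5.8760; exercise value = 10.0000 > continuation, so V_d = 10.0000 (exercise)
Node 0 (S = 60): continuation = e^(−0.07)·[0.7417·0.5660 + 0.2583·10.0000] = 2.7998; exercise value = 1.0000 ≤ continuation, so V_0 = 2.7998

$2.80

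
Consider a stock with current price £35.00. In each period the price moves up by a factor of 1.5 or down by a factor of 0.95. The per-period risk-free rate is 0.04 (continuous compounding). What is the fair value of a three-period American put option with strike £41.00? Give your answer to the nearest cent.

Risk-neutral probability p = (e^0.04 − 0.95)/(1.5 − 0.95) = 0.0908/0.5500 = 0.1651
Terminal stock prices: S_uuu = 118.1, S_uud = 74.81, S_udd = 47.38, S_ddd = 30.01
Terminal payoffs (K − S): max(-77.12, 0) = 0, max(-33.81, 0) = 0, max(-6.381, 0) = 0, max(10.99, 0) = 10.99
Node uu (S = 78.75): continuation = e^(−0.04)·[0.1651·0.0000 + 0.8349·0.0000] = 0.0000; exercise value = 0.0000 ≤ continuation, so V_uu = 0.0000
Node ud (S = 49.88): continuation = e^(−0.04)·[0.1651·0.0000 + 0.8349·0.0000] = 0.0000; exercise value = 0.0000 ≤ continuation, so V_ud = 0.0000
Node dd (S = 31.59): continuation = e^(−0.04)·[0.1651·0.0000 + 0.8349·10.9919] = 8.8172; exercise value = 9.4125 > continuation, so V_dd = 9.4125 (exercise)
Node u (S = 52.5): continuation = e^(−0.04)·[0.1651·0.0000 + 0.8349·0.0000] = 0.0000; exercise value = 0.0000 ≤ continuation, so V_u = 0.0000
Node d (S = 33.25): continuation = e^(−0.04)·[0.1651·0.0000 + 0.8349·9.4125] = 7.5503; exercise value = 7.7500 > continuation, so V_d = 7.7500 (exercise)
Node 0 (S = 35): continuation = e^(−0.04)·[0.1651·0.0000 + 0.8349·7.7500] = 6.2167; exercise value = 6.0000 ≤ continuation, so V_0 = 6.2167

£6.22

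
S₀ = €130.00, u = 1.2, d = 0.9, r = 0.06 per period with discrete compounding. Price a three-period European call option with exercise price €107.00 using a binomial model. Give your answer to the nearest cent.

Risk-neutral probability p = (1 + 0.06 − 0.9)/(1.2 − 0.9) = 0.1600/0.3000 = 0.5333
Terminal stock prices: S_uuu = 224.6, S_uud = 168.5, S_udd = 126.4, S_ddd = 94.77
Terminal payoffs (S − K): max(117.6, 0) = 117.6, max(61.48, 0) = 61.48, max(19.36, 0) = 19.36, max(-12.23, 0) = 0
Node uu (S = 187.2): V_uu = 1/1.06·[0.5333·117.6400 + 0.4667·61.4800] = 86.2566
Node ud (S = 140.4): V_ud = 1/1.06·[0.5333·61.4800 + 0.4667·19.3600] = 39.4566
Node dd (S = 105.3): V_dd = 1/1.06·[0.5333·19.3600 + 0.4667·0.0000] = 9.7409
Node u (S = 156): V_u = 1/1.06·[0.5333·86.2566 + 0.4667·39.4566] = 60.7704
Node d (S = 117): V_d = 1/1.06·[0.5333·39.4566 + 0.4667·9.7409] = 24.1408
Node 0 (S = 130): V_0 = 1/1.06·[0.5333·60.7704 + 0.4667·24.1408] = 41.2043

€41.20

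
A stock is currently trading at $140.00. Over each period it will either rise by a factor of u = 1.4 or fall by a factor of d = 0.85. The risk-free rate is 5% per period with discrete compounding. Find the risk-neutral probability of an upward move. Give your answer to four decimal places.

p = 0.3636

Risk-neutral probability p = (1 + 0.05 − 0.85)/(1.4 − 0.85) = 0.2000/0.5500 = 0.3636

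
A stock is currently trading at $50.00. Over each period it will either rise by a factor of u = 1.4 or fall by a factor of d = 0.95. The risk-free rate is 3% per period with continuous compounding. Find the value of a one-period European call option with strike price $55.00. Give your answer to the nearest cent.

Risk-neutral probability p = (e^0.03 − 0.95)/(1.4 − 0.95) = 0.0805/0.4500 = 0.1788
Terminal stock prices: S_u = 70, S_d = 47.5
Terminal payoffs (S − K): max(15, 0) = 15, max(-7.5, 0) = 0
Node 0 (S = 50): V_0 = e^(−0.03)·[0.1788·15.0000 + 0.8212·0.0000] = 2.6026

$2.60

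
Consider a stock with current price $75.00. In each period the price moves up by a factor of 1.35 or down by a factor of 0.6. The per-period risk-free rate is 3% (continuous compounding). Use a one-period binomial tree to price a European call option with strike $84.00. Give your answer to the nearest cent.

Risk-neutral probability p = (e^0.03 − 0.6)/(1.35 − 0.6) = 0.4305/0.7500 = 0.5739
Terminal stock prices: S_u = 101.2, S_d = 45
Terminal payoffs (S − K): max(17.25, 0) = 17.25, max(-39, 0) = 0
Node 0 (S = 75): V_0 = e^(−0.03)·[0.5739·17.2500 + 0.4261·0.0000] = 9.6079

$9.61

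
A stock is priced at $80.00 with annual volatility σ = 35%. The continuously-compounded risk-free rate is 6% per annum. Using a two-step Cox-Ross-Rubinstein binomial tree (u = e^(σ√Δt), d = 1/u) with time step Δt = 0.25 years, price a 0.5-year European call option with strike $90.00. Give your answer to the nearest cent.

CRR parameters: u = e^(σ√Δt) = e^(0.35·√0.25) = 1.1912, d = 1/u = 0.8395
Per-period rate: rΔt = 0.06·0.25 = 0.015, so R = e^0.015 = 1.0151
Risk-neutral probability p = (e^0.015 − 0.8395)/(1.1912 − 0.8395) = 0.1757/0.3518 = 0.4993
Terminal stock prices: S_uu = 113.5, S_ud = 80, S_dd = 56.38
Terminal payoffs (S − K): max(23.53, 0) = 23.53, max(-10, 0) = 0, max(-33.62, 0) = 0
Node u (S = 95.3): V_u = e^(−0.015)·[0.4993·23.5254 + 0.5007·0.0000] = 11.5719
Node d (S = 67.16): V_d = e^(−0.015)·[0.4993·0.0000 + 0.5007·0.0000] = 0.0000
Node 0 (S = 80): V_0 = e^(−0.015)·[0.4993·11.5719 + 0.5007·0.0000] = 5.6921

$5.69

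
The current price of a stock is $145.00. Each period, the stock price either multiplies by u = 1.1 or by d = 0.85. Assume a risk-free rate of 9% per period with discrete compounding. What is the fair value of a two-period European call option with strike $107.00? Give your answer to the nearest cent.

$54.94

Risk-neutral probability p = (1 + 0.09 − 0.85)/(1.1 − 0.85) = 0.2400/0.2500 = 0.9600
Terminal stock prices: S_uu = 175.5, S_ud = 135.6, S_dd = 104.8
Terminal payoffs (S − K): max(68.45, 0) = 68.45, max(28.57, 0) = 28.57, max(-2.238, 0) = 0
Node u (S = 159.5): V_u = 1/1.09·[0.9600·68.4500 + 0.0400·28.5750] = 61.3349
Node d (S = 123.2): V_d = 1/1.09·[0.9600·28.5750 + 0.0400·0.0000] = 25.1670
Node 0 (S = 145): V_0 = 1/1.09·[0.9600·61.3349 + 0.0400·25.1670] = 54.9433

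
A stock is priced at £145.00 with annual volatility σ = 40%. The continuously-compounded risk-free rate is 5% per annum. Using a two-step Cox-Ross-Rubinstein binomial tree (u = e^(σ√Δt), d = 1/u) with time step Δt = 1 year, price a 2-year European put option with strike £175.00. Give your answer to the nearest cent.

CRR parameters: u = e^(σ√Δt) = e^(0.4·√1) = 1.4918, d = 1/u = 0.6703
Per-period rate: rΔt = 0.05·1 = 0.05, so R = e^0.05 = 1.0513
Risk-neutral probability p = (e^0.05 − 0.6703)/(1.4918 − 0.6703) = 0.3810/0.8215 = 0.4637
Terminal stock prices: S_uu = 322.7, S_ud = 145, S_dd = 65.15
Terminal payoffs (K − S): max(-147.7, 0) = 0, max(30, 0) = 30, max(109.8, 0) = 109.8
Node u (S = 216.3): V_u = e^(−0.05)·[0.4637·0.0000 + 0.5363·30.0000] = 15.3037
Node d (S = 97.2): V_d = e^(−0.05)·[0.4637·30.0000 + 0.5363·109.8473] = 69.2687
Node 0 (S = 145): V_0 = e^(−0.05)·[0.4637·15.3037 + 0.5363·69.2687] = 42.0861

£42.09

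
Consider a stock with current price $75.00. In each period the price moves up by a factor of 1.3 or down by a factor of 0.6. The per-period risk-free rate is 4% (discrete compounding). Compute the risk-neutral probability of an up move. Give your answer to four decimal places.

p = 0.6286

Risk-neutral probability p = (1 + 0.04 − 0.6)/(1.3 − 0.6) = 0.4400/0.7000 = 0.6286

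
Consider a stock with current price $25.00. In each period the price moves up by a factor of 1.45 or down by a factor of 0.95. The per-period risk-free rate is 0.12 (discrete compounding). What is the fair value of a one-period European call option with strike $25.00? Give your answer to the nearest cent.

Risk-neutral probability p = (1 + 0.12 − 0.95)/(1.45 − 0.95) = 0.1700/0.5000 = 0.3400
Terminal stock prices: S_u = 36.25, S_d = 23.75
Terminal payoffs (S − K): max(11.25, 0) = 11.25, max(-1.25, 0) = 0
Node 0 (S = 25): V_0 = 1/1.12·[0.3400·11.2500 + 0.6600·0.0000] = 3.4152

$3.42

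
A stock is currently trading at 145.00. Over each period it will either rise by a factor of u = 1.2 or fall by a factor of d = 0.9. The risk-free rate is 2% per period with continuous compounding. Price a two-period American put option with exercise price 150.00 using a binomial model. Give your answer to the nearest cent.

Risk-neutral probability p = (e^0.02 − 0.9)/(1.2 − 0.9) = 0.1202/0.3000 = 0.4007
Terminal stock prices: S_uu = 208.8, S_ud = 156.6, S_dd = 117.5
Terminal payoffs (K − S): max(-58.8, 0) = 0, max(-6.6, 0) = 0, max(32.55, 0) = 32.55
Node u (S = 174): continuation = e^(−0.02)·[0.4007·0.0000 + 0.5993·0.0000] = 0.0000; exercise value = 0.0000 ≤ continuation, so V_u = 0.0000
Node d (S = 130.5): continuation = e^(−0.02)·[0.4007·0.0000 + 0.5993·32.5500] = 19.1219; exercise value = 19.5000 > continuation, so V_d = 19.5000 (exercise)
Node 0 (S = 145): continuation = e^(−0.02)·[0.4007·0.0000 + 0.5993·19.5000] = 11.4555; exercise value = 5.0000 ≤ continuation, so V_0 = 11.4555

11.46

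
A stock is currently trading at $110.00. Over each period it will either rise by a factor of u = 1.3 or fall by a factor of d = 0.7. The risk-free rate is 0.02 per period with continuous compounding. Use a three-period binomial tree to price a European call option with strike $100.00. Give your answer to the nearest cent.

$31.58

Risk-neutral probability p = (e^0.02 − 0.7)/(1.3 − 0.7) = 0.3202/0.6000 = 0.5337
Terminal stock prices: S_uuu = 241.7, S_uud = 130.1, S_udd = 70.07, S_ddd = 37.73
Terminal payoffs (S − K): max(141.7, 0) = 141.7, max(30.13, 0) = 30.13, max(-29.93, 0) = 0, max(-62.27, 0) = 0
Node uu (S = 185.9): V_uu = e^(−0.02)·[0.5337·141.6700 + 0.4663·30.1300] = 87.8801
Node ud (S = 100.1): V_ud = e^(−0.02)·[0.5337·30.1300 + 0.4663·0.0000] = 15.7610
Node dd (S = 53.9): V_dd = e^(−0.02)·[0.5337·0.0000 + 0.4663·0.0000] = 0.0000
Node u (S = 143): V_u = e^(−0.02)·[0.5337·87.8801 + 0.4663·15.7610] = 53.1746
Node d (S = 77): V_d = e^(−0.02)·[0.5337·15.7610 + 0.4663·0.0000] = 8.2446
Node 0 (S = 110): V_0 = e^(−0.02)·[0.5337·53.1746 + 0.4663·8.2446] = 31.5843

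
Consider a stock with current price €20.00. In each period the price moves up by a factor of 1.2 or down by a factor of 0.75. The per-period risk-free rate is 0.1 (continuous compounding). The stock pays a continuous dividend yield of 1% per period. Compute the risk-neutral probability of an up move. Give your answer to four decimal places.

p = 0.7648

Per-period risk-free factor R = e^0.1 = 1.1052; dividend-adjusted growth = e^(0.1−0.01) = 1.0942.
Risk-neutral probability p = (1.0942 − 0.75)/(1.2 − 0.75) = 0.3442/0.4500 = 0.7648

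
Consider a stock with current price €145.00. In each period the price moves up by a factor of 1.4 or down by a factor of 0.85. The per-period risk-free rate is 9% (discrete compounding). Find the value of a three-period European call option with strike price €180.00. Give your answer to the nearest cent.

Risk-neutral probability p = (1 + 0.09 − 0.85)/(1.4 − 0.85) = 0.2400/0.5500 = 0.4364
Terminal stock prices: S_uuu = 397.9, S_uud = 241.6, S_udd = 146.7, S_ddd = 89.05
Terminal payoffs (S − K): max(217.9, 0) = 217.9, max(61.57, 0) = 61.57, max(-33.33, 0) = 0, max(-90.95, 0) = 0
Node uu (S = 284.2): V_uu = 1/1.09·[0.4364·217.8800 + 0.5636·61.5700] = 119.0624
Node ud (S = 172.5): V_ud = 1/1.09·[0.4364·61.5700 + 0.5636·0.0000] = 24.6485
Node dd (S = 104.8): V_dd = 1/1.09·[0.4364·0.0000 + 0.5636·0.0000] = 0.0000
Node u (S = 203): V_u = 1/1.09·[0.4364·119.0624 + 0.5636·24.6485] = 60.4104
Node d (S = 123.2): V_d = 1/1.09·[0.4364·24.6485 + 0.5636·0.0000] = 9.8676
Node 0 (S = 145): V_0 = 1/1.09·[0.4364·60.4104 + 0.5636·9.8676] = 29.2868

€29.29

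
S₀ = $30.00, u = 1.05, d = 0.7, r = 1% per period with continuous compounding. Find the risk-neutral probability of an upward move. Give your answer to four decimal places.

p = 0.8859

Risk-neutral probability p = (e^0.01 − 0.7)/(1.05 − 0.7) = 0.3101/0.3500 = 0.8859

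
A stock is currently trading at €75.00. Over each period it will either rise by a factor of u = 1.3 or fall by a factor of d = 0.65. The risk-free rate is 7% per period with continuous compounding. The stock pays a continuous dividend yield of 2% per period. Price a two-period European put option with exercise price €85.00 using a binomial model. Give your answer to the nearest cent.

€15.67

Per-period risk-free factor R = e^0.07 = 1.0725; dividend-adjusted growth = e^(0.07−0.02) = 1.0513.
Risk-neutral probability p = (1.0513 − 0.65)/(1.3 − 0.65) = 0.4013/0.6500 = 0.6173
Terminal stock prices: S_uu = 126.8, S_ud = 63.38, S_dd = 31.69
Terminal payoffs (K − S): max(-41.75, 0) = 0, max(21.62, 0) = 21.62, max(53.31, 0) = 53.31
Node u (S = 97.5): V_u = e^(−0.07)·[0.6173·0.0000 + 0.3827·21.6250] = 7.7156
Node d (S = 48.75): V_d = e^(−0.07)·[0.6173·21.6250 + 0.3827·53.3125] = 31.4688
Node 0 (S = 75): V_0 = e^(−0.07)·[0.6173·7.7156 + 0.3827·31.4688] = 15.6689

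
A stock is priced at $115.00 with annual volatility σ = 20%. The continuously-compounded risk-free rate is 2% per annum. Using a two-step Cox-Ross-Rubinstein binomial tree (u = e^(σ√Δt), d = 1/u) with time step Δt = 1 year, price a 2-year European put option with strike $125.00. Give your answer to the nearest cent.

CRR parameters: u = e^(σ√Δt) = e^(0.2·√1) = 1.2214, d = 1/u = 0.8187
Per-period rate: rΔt = 0.02·1 = 0.02, so R = e^0.02 = 1.0202
Risk-neutral probability p = (e^0.02 − 0.8187)/(1.2214 − 0.8187) = 0.2015/0.4027 = 0.5003
Terminal stock prices: S_uu = 171.6, S_ud = 115, S_dd = 77.09
Terminal payoffs (K − S): max(-46.56, 0) = 0, max(10, 0) = 10, max(47.91, 0) = 47.91
Node u (S = 140.5): V_u = e^(−0.02)·[0.5003·0.0000 + 0.4997·10.0000] = 4.8977
Node d (S = 94.15): V_d = e^(−0.02)·[0.5003·10.0000 + 0.4997·47.9132] = 28.3708
Node 0 (S = 115): V_0 = e^(−0.02)·[0.5003·4.8977 + 0.4997·28.3708] = 16.2972

$16.30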